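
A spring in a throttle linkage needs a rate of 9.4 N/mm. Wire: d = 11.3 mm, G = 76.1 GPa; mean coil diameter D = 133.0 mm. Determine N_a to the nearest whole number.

N_a = Gd⁴/(8D³k) = (76.1×10³ × 11.3⁴)/(8 × 133.0³ × 9.4)
    = 1.24079e+09 / 1.76918e+08 = 7.013 → 7 coils

7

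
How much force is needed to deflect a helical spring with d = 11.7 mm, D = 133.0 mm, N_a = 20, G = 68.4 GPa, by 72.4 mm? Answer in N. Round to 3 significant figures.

k = Gd⁴/(8D³N_a) = (68.4×10³)(11.7⁴)/(8·133.0³·20) = 3.4051 N/mm
F = k·δ = 3.4051 × 72.4 = 246.53 N

247 N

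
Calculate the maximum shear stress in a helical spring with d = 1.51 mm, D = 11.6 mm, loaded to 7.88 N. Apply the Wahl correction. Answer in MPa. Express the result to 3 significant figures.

80.6 MPa

Spring index C = D/d = 11.6/1.51 = 7.6821
K_W = (4C−1)/(4C−4) + 0.615/C = 29.728/26.728 + 0.0801 = 1.1923
τ₀ = 8FD/(πd³) = 8·7.88·11.6/(π·1.51³) = 731.264/10.816 = 67.607 MPa
τ_max = K·τ₀ = 1.1923 × 67.607 = 80.608 MPa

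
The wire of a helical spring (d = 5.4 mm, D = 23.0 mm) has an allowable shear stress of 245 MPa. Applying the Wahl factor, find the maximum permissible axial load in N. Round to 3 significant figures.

C = D/d = 23.0/5.4 = 4.2593
K_W = (4C−1)/(4C−4) + 0.615/C = 16.037/13.037 + 0.1444 = 1.3745
τ_max = K·8FD/(πd³) → F_max = τ_allow·πd³/(8DK)
F_max = 245·π·5.4³/(8·23.0·1.3745) = 1.212e+05/252.91 = 479.22 N

479 N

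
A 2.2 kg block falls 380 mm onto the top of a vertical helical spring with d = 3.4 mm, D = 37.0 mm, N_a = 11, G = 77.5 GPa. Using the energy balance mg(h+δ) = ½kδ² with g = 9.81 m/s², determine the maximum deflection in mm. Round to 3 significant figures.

93.8 mm

k = Gd⁴/(8D³N_a) = (77.5×10³)(3.4⁴)/(8·37.0³·11) = 2.3234 N/mm
W = mg = 2.2 × 9.81 = 21.582 N
½kδ² − Wδ − Wh = 0 → δ = (W + √(W² + 2kWh))/k
δ = (21.582 + √(465.78 + 38109.6))/2.3234 = (21.582 + 196.41)/2.3234 = 93.822 mm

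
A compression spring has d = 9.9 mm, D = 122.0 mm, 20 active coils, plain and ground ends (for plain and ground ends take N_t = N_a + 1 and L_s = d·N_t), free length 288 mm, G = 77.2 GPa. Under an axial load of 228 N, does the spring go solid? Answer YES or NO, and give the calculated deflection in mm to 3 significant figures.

k = Gd⁴/(8D³N_a) = (77.2×10³)(9.9⁴)/(8·122.0³·20) = 2.5525 N/mm
N_t = 21; L_s = 9.9·21 = 207.9 mm; δ_solid = L₀ − L_s = 288 − 207.9 = 80.1 mm
δ = F/k = 228/2.5525 = 89.326 mm
δ ≥ δ_solid → spring goes solid

YES, δ = 89.3 mm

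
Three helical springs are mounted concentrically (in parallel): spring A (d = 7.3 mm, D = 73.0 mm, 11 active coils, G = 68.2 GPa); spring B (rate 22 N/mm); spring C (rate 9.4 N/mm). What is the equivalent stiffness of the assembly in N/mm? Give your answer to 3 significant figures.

k_A = Gd⁴/(8D³N_a) = (68.2×10³)(7.3⁴)/(8·73.0³·11) = 5.6575 N/mm
Parallel: k_eq = 5.6575 + 22 + 9.4 = 37.057 N/mm

37.1 N/mm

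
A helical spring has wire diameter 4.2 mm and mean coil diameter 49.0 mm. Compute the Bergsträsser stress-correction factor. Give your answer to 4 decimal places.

C = D/d = 49.0/4.2 = 11.6667
K_B = (4C+2)/(4C−3) = 48.667/43.667 = 1.1145

1.1145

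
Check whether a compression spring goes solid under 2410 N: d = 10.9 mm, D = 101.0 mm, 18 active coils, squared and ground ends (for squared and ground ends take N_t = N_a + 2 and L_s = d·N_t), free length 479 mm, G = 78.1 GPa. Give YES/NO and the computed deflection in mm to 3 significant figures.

YES, δ = 324 mm

k = Gd⁴/(8D³N_a) = (78.1×10³)(10.9⁴)/(8·101.0³·18) = 7.4307 N/mm
N_t = 20; L_s = 10.9·20 = 218 mm; δ_solid = L₀ − L_s = 479 − 218 = 261 mm
δ = F/k = 2410/7.4307 = 324.33 mm
δ ≥ δ_solid → spring goes solid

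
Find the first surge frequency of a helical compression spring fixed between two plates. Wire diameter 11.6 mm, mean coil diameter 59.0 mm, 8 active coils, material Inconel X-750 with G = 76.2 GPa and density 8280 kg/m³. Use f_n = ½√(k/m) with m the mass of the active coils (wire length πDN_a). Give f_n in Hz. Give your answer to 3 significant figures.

k = Gd⁴/(8D³N_a) = (76.2×10³)(11.6⁴)/(8·59.0³·8) = 104.97 N/mm = 1.0497e+05 N/m
Wire length L = πDN_a = π·59.0·8 = 1482.8 mm
m = ρ·(πd²/4)·L = 8280 × 105.68×10⁻⁶ m² × 1.4828 m = 1.2976 kg
f_n = ½√(k/m) = 0.5·√(1.0497e+05/1.2976) = 0.5·√(80895) = 142.21 Hz

142 Hz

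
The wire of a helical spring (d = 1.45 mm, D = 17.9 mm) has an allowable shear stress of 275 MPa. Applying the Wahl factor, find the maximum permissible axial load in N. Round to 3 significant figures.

16.5 N

C = D/d = 17.9/1.45 = 12.3448
K_W = (4C−1)/(4C−4) + 0.615/C = 48.379/45.379 + 0.0498 = 1.1159
τ_max = K·8FD/(πd³) → F_max = τ_allow·πd³/(8DK)
F_max = 275·π·1.45³/(8·17.9·1.1159) = 2633.8/159.8 = 16.482 N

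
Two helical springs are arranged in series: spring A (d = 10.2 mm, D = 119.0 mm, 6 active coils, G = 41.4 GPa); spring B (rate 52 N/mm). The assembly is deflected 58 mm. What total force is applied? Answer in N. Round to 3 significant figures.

k_A = Gd⁴/(8D³N_a) = (41.4×10³)(10.2⁴)/(8·119.0³·6) = 5.5401 N/mm
Series: 1/k_eq = 1/5.5401 + 1/52 = 0.19973; k_eq = 5.0067 N/mm
F = k_eq·δ = 5.0067·58 = 290.39 N

290 N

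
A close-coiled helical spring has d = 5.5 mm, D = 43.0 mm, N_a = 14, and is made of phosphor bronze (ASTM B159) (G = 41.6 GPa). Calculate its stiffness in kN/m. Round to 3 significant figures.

k = Gd⁴/(8D³N_a) = (41.6×10³ × 5.5⁴) / (8 × 43.0³ × 14)
  = 3.80666e+07 / 8.90478e+06 = 4.2748 N/mm

4.27 kN/m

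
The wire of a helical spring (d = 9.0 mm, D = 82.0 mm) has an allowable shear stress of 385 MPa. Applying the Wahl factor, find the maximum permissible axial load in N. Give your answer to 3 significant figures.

C = D/d = 82.0/9.0 = 9.1111
K_W = (4C−1)/(4C−4) + 0.615/C = 35.444/32.444 + 0.0675 = 1.1600
τ_max = K·8FD/(πd³) → F_max = τ_allow·πd³/(8DK)
F_max = 385·π·9.0³/(8·82.0·1.1600) = 8.8174e+05/760.94 = 1158.7 N

1160 N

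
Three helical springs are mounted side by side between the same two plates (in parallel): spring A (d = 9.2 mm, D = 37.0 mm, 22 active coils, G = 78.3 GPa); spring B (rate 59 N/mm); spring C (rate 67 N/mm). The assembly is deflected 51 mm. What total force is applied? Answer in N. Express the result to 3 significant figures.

k_A = Gd⁴/(8D³N_a) = (78.3×10³)(9.2⁴)/(8·37.0³·22) = 62.921 N/mm
Parallel: k_eq = 62.921 + 59 + 67 = 188.92 N/mm
F = k_eq·δ = 188.92·51 = 9635 N

9630 N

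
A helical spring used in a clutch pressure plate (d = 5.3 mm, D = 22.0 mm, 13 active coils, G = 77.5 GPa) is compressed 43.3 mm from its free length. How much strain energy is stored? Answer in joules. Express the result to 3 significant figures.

k = Gd⁴/(8D³N_a) = (77.5×10³)(5.3⁴)/(8·22.0³·13) = 55.221 N/mm
U = ½kδ² = 0.5 × 55.221 × 43.3² = 51767 N·mm = 51.767 J

51.8 J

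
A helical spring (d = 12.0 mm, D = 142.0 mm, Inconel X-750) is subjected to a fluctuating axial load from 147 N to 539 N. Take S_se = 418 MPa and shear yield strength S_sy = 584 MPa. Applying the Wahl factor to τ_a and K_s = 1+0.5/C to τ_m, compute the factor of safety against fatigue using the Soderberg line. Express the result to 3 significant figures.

C = D/d = 142.0/12.0 = 11.8333; K_W = (4C−1)/(4C−4)+0.615/C = 1.1212; K_s = 1+0.5/C = 1.0423
F_a = (F_max−F_min)/2 = 196 N; F_m = (F_max+F_min)/2 = 343 N
τ_a = K_W·8F_aD/(πd³) = 1.1212 × 41.015 = 45.986 MPa
τ_m = K_s·8F_mD/(πd³) = 1.0423 × 71.776 = 74.809 MPa
Soderberg: 1/n_f = τ_a/S_se + τ_m/S_sy = 45.986/418 + 74.809/584 = 0.11001 + 0.12810 = 0.23811
n_f = 1/0.23811 = 4.2

4.20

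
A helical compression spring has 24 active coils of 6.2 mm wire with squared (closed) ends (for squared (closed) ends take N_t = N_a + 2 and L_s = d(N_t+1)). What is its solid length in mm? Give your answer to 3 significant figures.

167 mm

squared (closed) ends: N_t = N_a + 2 = 24 + 2 = 26
L_s = d·(N_t+1) = 6.2 × 27 = 167.4 mm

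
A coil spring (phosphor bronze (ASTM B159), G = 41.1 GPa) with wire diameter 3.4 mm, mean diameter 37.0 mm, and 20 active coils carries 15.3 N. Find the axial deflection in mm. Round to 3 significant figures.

22.6 mm

k = Gd⁴/(8D³N_a) = (41.1×10³)(3.4⁴)/(8·37.0³·20) = 0.67769 N/mm
δ = F/k = 15.3 / 0.67769 = 22.577 mm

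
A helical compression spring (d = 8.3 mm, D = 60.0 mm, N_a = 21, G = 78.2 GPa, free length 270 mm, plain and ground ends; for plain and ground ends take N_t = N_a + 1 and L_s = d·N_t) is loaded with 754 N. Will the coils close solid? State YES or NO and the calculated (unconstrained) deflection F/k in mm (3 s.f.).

k = Gd⁴/(8D³N_a) = (78.2×10³)(8.3⁴)/(8·60.0³·21) = 10.227 N/mm
N_t = 22; L_s = 8.3·22 = 182.6 mm; δ_solid = L₀ − L_s = 270 − 182.6 = 87.4 mm
δ = F/k = 754/10.227 = 73.725 mm
δ < δ_solid → spring does not go solid

NO, δ = 73.7 mm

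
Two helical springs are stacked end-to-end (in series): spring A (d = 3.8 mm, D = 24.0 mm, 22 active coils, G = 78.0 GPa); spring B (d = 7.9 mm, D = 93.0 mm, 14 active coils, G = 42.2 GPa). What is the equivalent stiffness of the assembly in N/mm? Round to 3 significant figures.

k_A = Gd⁴/(8D³N_a) = (78.0×10³)(3.8⁴)/(8·24.0³·22) = 6.6847 N/mm
k_B = Gd⁴/(8D³N_a) = (42.2×10³)(7.9⁴)/(8·93.0³·14) = 1.8245 N/mm
Series: 1/k_eq = 1/6.6847 + 1/1.8245 = 0.69768; k_eq = 1.4333 N/mm

1.43 N/mm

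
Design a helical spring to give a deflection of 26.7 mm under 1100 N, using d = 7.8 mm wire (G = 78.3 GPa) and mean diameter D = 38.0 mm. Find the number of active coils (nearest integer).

Required rate k = F/δ = 1100/26.7 = 41.199 N/mm
N_a = Gd⁴/(8D³k) = (78.3×10³ × 7.8⁴)/(8 × 38.0³ × 41.199)
    = 2.89828e+08 / 1.80852e+07 = 16.03 → 16 coils

16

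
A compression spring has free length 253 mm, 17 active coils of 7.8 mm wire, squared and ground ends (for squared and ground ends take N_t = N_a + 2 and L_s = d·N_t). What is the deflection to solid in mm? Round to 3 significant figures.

105 mm

N_t = 19; L_s = 7.8·19 = 148.2 mm
δ_solid = L₀ − L_s = 253 − 148.2 = 104.8 mm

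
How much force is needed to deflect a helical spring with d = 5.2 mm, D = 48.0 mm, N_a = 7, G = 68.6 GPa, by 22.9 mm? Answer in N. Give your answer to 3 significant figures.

185 N

k = Gd⁴/(8D³N_a) = (68.6×10³)(5.2⁴)/(8·48.0³·7) = 8.0989 N/mm
F = k·δ = 8.0989 × 22.9 = 185.46 N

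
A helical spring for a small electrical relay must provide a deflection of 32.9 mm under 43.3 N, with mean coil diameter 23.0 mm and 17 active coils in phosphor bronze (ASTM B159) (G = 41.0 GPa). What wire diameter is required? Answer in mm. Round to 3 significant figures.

2.70 mm

Required rate k = F/δ = 43.3/32.9 = 1.3161 N/mm
d = (8D³N_a·k / G)^(1/4) = (8·23.0³·17·1.3161 / (41.0×10³))^0.25
  = (53.117)^0.25 = 2.6997 mm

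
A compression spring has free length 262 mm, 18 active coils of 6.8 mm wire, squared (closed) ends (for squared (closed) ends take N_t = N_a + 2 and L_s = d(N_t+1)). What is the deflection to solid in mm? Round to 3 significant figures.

N_t = 20; L_s = 6.8·21 = 142.8 mm
δ_solid = L₀ − L_s = 262 − 142.8 = 119.2 mm

119 mm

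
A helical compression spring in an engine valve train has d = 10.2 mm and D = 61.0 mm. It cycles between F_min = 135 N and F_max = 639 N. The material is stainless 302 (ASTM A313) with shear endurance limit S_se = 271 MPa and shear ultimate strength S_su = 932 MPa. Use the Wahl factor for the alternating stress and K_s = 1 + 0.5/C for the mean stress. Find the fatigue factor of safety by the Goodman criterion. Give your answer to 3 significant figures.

C = D/d = 61.0/10.2 = 5.9804; K_W = (4C−1)/(4C−4)+0.615/C = 1.2534; K_s = 1+0.5/C = 1.0836
F_a = (F_max−F_min)/2 = 252 N; F_m = (F_max+F_min)/2 = 387 N
τ_a = K_W·8F_aD/(πd³) = 1.2534 × 36.887 = 46.235 MPa
τ_m = K_s·8F_mD/(πd³) = 1.0836 × 56.647 = 61.384 MPa
Goodman: 1/n_f = τ_a/S_se + τ_m/S_su = 46.235/271 + 61.384/932 = 0.17061 + 0.06586 = 0.23647
n_f = 1/0.23647 = 4.229

4.23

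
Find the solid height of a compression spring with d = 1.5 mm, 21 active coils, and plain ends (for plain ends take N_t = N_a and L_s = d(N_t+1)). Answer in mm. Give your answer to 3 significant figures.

33.0 mm

plain ends: N_t = N_a = 21
L_s = d·(N_t+1) = 1.5 × 22 = 33 mm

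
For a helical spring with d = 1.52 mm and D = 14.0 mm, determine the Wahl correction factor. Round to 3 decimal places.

C = D/d = 14.0/1.52 = 9.2105
K_W = (4C−1)/(4C−4) + 0.615/C = 35.842/32.842 + 0.0668 = 1.1581

1.158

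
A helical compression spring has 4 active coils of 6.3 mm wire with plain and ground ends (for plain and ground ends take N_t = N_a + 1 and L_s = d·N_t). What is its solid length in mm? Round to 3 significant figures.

31.5 mm

plain and ground ends: N_t = N_a + 1 = 4 + 1 = 5
L_s = d·N_t = 6.3 × 5 = 31.5 mm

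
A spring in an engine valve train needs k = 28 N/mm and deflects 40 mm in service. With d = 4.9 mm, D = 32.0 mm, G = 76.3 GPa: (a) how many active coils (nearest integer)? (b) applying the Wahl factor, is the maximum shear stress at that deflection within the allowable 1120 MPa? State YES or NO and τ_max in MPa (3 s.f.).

N_a = Gd⁴/(8D³k) = (76.3×10³)(4.9⁴)/(8·32.0³·28) = 5.993 → N_a = 6
Actual rate k = Gd⁴/(8D³·6) = 27.965 N/mm
Working load F = kδ = 27.965·40 = 1118.6 N
C = 32.0/4.9 = 6.5306; K_W = (4C−1)/(4C−4)+0.615/C = 1.2298
τ_max = K_W·8FD/(πd³) = 1.2298·774.78 = 952.81 MPa
τ_max ≤ 1120 MPa → acceptable

(a) 6 coils; (b) YES, τ_max = 953 MPa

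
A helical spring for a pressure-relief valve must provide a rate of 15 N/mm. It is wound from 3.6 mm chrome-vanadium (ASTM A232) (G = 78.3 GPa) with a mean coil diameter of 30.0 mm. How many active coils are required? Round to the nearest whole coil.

4

N_a = Gd⁴/(8D³k) = (78.3×10³ × 3.6⁴)/(8 × 30.0³ × 15)
    = 1.31514e+07 / 3.24e+06 = 4.059 → 4 coils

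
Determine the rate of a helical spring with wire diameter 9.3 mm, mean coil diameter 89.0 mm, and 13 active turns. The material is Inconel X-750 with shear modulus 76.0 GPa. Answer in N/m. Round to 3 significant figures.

k = Gd⁴/(8D³N_a) = (76.0×10³ × 9.3⁴) / (8 × 89.0³ × 13)
  = 5.6852e+08 / 7.33168e+07 = 7.7543 N/mm = 7754.3 N/m

7750 N/m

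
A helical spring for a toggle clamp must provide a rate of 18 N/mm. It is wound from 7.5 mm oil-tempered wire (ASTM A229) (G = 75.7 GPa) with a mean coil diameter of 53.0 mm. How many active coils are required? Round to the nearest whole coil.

11

N_a = Gd⁴/(8D³k) = (75.7×10³ × 7.5⁴)/(8 × 53.0³ × 18)
    = 2.3952e+08 / 2.14383e+07 = 11.17 → 11 coils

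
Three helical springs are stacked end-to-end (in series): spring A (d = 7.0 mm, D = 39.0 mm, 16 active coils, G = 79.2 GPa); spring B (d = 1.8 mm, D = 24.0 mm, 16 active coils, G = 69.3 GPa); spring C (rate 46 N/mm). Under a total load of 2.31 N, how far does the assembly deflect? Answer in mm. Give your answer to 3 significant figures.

5.76 mm

k_A = Gd⁴/(8D³N_a) = (79.2×10³)(7.0⁴)/(8·39.0³·16) = 25.045 N/mm
k_B = Gd⁴/(8D³N_a) = (69.3×10³)(1.8⁴)/(8·24.0³·16) = 0.41113 N/mm
Series: 1/k_eq = 1/25.045 + 1/0.41113 + 1/46 = 2.494; k_eq = 0.40096 N/mm
δ = F/k_eq = 2.31/0.40096 = 5.7611 mm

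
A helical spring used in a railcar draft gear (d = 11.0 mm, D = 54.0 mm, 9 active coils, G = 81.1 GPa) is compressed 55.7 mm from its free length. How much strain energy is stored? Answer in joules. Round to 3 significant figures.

k = Gd⁴/(8D³N_a) = (81.1×10³)(11.0⁴)/(8·54.0³·9) = 104.73 N/mm
U = ½kδ² = 0.5 × 104.73 × 55.7² = 1.6246e+05 N·mm = 162.46 J

162 J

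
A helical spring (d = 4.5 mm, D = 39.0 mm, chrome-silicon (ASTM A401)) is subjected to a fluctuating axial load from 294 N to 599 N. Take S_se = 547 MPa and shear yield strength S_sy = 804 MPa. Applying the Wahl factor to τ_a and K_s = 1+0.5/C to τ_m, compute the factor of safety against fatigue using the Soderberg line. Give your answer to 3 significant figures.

C = D/d = 39.0/4.5 = 8.6667; K_W = (4C−1)/(4C−4)+0.615/C = 1.1688; K_s = 1+0.5/C = 1.0577
F_a = (F_max−F_min)/2 = 152.5 N; F_m = (F_max+F_min)/2 = 446.5 N
τ_a = K_W·8F_aD/(πd³) = 1.1688 × 166.2 = 194.26 MPa
τ_m = K_s·8F_mD/(πd³) = 1.0577 × 486.62 = 514.69 MPa
Soderberg: 1/n_f = τ_a/S_se + τ_m/S_sy = 194.26/547 + 514.69/804 = 0.35513 + 0.64017 = 0.99529
n_f = 1/0.99529 = 1.005

1.00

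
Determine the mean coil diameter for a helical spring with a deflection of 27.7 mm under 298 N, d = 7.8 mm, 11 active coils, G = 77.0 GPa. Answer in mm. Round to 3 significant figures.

Required rate k = F/δ = 298/27.7 = 10.758 N/mm
D = (Gd⁴/(8N_a·k))^(1/3) = (77.0×10³·7.8⁴/(8·11·10.758))^(1/3)
  = (301058)^(1/3) = 67.0219 mm

67.0 mm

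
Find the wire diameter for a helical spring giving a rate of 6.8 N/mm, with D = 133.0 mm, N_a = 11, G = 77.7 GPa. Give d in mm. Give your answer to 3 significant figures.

d = (8D³N_a·k / G)^(1/4) = (8·133.0³·11·6.8 / (77.7×10³))^0.25
  = (18119)^0.25 = 11.6020 mm

11.6 mm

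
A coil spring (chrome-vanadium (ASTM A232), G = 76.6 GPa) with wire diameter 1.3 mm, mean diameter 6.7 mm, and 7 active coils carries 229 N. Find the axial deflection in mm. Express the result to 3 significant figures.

17.6 mm

k = Gd⁴/(8D³N_a) = (76.6×10³)(1.3⁴)/(8·6.7³·7) = 12.989 N/mm
δ = F/k = 229 / 12.989 = 17.63 mm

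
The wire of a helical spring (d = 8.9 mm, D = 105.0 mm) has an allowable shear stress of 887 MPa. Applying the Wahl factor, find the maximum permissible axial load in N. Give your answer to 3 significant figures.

C = D/d = 105.0/8.9 = 11.7978
K_W = (4C−1)/(4C−4) + 0.615/C = 46.191/43.191 + 0.0521 = 1.1216
τ_max = K·8FD/(πd³) → F_max = τ_allow·πd³/(8DK)
F_max = 887·π·8.9³/(8·105.0·1.1216) = 1.9645e+06/942.13 = 2085.1 N

2090 N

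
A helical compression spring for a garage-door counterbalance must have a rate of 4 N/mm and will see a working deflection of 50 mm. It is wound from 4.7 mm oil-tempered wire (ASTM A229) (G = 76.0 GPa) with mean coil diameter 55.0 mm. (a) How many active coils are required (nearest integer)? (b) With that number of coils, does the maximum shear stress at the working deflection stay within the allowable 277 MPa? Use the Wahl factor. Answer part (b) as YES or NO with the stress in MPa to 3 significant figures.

N_a = Gd⁴/(8D³k) = (76.0×10³)(4.7⁴)/(8·55.0³·4) = 6.966 → N_a = 7
Actual rate k = Gd⁴/(8D³·7) = 3.9804 N/mm
Working load F = kδ = 3.9804·50 = 199.02 N
C = 55.0/4.7 = 11.7021; K_W = (4C−1)/(4C−4)+0.615/C = 1.1226
τ_max = K_W·8FD/(πd³) = 1.1226·268.48 = 301.4 MPa
τ_max > 277 MPa → exceeds allowable

(a) 7 coils; (b) NO, τ_max = 301 MPa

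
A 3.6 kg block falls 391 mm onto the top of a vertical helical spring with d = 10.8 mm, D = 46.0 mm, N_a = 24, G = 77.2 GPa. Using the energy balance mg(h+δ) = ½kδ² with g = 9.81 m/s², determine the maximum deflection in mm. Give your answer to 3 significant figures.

k = Gd⁴/(8D³N_a) = (77.2×10³)(10.8⁴)/(8·46.0³·24) = 56.2 N/mm
W = mg = 3.6 × 9.81 = 35.316 N
½kδ² − Wδ − Wh = 0 → δ = (W + √(W² + 2kWh))/k
δ = (35.316 + √(1247.2 + 1.55209e+06))/56.2 = (35.316 + 1246.3)/56.2 = 22.805 mm

22.8 mm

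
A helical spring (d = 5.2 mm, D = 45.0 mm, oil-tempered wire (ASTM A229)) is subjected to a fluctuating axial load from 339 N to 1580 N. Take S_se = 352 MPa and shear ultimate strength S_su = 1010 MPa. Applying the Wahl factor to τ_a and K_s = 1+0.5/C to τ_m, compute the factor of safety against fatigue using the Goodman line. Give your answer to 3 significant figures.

C = D/d = 45.0/5.2 = 8.6538; K_W = (4C−1)/(4C−4)+0.615/C = 1.1691; K_s = 1+0.5/C = 1.0578
F_a = (F_max−F_min)/2 = 620.5 N; F_m = (F_max+F_min)/2 = 959.5 N
τ_a = K_W·8F_aD/(πd³) = 1.1691 × 505.69 = 591.18 MPa
τ_m = K_s·8F_mD/(πd³) = 1.0578 × 781.97 = 827.15 MPa
Goodman: 1/n_f = τ_a/S_se + τ_m/S_su = 591.18/352 + 827.15/1010 = 1.67949 + 0.81896 = 2.4984
n_f = 1/2.4984 = 0.4002

0.400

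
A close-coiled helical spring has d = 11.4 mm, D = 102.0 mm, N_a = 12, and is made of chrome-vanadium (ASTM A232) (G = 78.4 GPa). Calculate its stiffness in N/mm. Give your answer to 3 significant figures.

k = Gd⁴/(8D³N_a) = (78.4×10³ × 11.4⁴) / (8 × 102.0³ × 12)
  = 1.32414e+09 / 1.01876e+08 = 12.998 N/mm

13.0 N/mm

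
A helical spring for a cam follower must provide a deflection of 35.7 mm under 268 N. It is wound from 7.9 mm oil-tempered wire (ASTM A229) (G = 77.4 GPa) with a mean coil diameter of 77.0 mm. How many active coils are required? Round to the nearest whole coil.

11

Required rate k = F/δ = 268/35.7 = 7.507 N/mm
N_a = Gd⁴/(8D³k) = (77.4×10³ × 7.9⁴)/(8 × 77.0³ × 7.507)
    = 3.01474e+08 / 2.74176e+07 = 11 → 11 coils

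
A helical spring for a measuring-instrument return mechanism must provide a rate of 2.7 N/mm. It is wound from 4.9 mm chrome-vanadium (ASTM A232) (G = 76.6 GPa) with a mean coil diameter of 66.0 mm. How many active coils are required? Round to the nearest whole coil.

7

N_a = Gd⁴/(8D³k) = (76.6×10³ × 4.9⁴)/(8 × 66.0³ × 2.7)
    = 4.41584e+07 / 6.20991e+06 = 7.111 → 7 coils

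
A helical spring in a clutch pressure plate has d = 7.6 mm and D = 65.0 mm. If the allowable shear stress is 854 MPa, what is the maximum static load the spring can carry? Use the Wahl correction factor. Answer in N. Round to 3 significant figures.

1930 N

C = D/d = 65.0/7.6 = 8.5526
K_W = (4C−1)/(4C−4) + 0.615/C = 33.211/30.211 + 0.0719 = 1.1712
τ_max = K·8FD/(πd³) → F_max = τ_allow·πd³/(8DK)
F_max = 854·π·7.6³/(8·65.0·1.1712) = 1.1777e+06/609.03 = 1933.8 N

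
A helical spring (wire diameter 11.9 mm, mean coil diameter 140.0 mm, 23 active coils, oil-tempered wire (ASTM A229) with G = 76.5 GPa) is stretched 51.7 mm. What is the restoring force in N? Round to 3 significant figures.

k = Gd⁴/(8D³N_a) = (76.5×10³)(11.9⁴)/(8·140.0³·23) = 3.0384 N/mm
F = k·δ = 3.0384 × 51.7 = 157.09 N

157 N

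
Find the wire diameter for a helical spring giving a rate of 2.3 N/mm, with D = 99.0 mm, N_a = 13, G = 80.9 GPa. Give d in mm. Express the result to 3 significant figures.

7.32 mm

d = (8D³N_a·k / G)^(1/4) = (8·99.0³·13·2.3 / (80.9×10³))^0.25
  = (2868.9)^0.25 = 7.3186 mm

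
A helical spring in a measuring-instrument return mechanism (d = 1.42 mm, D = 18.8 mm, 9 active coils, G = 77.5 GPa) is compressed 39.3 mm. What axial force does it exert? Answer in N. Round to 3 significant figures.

25.9 N

k = Gd⁴/(8D³N_a) = (77.5×10³)(1.42⁴)/(8·18.8³·9) = 0.65864 N/mm
F = k·δ = 0.65864 × 39.3 = 25.885 N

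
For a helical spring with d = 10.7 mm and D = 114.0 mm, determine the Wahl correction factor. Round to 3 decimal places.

1.135

C = D/d = 114.0/10.7 = 10.6542
K_W = (4C−1)/(4C−4) + 0.615/C = 41.617/38.617 + 0.0577 = 1.1354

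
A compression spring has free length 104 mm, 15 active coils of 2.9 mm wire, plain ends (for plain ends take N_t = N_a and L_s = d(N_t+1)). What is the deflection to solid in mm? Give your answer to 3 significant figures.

N_t = 15; L_s = 2.9·16 = 46.4 mm
δ_solid = L₀ − L_s = 104 − 46.4 = 57.6 mm

57.6 mm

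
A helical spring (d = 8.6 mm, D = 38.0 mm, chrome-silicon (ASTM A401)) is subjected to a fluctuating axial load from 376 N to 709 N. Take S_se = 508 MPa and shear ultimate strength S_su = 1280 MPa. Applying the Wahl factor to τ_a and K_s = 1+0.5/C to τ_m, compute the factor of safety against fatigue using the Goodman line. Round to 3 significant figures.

7.17

C = D/d = 38.0/8.6 = 4.4186; K_W = (4C−1)/(4C−4)+0.615/C = 1.3586; K_s = 1+0.5/C = 1.1132
F_a = (F_max−F_min)/2 = 166.5 N; F_m = (F_max+F_min)/2 = 542.5 N
τ_a = K_W·8F_aD/(πd³) = 1.3586 × 25.33 = 34.413 MPa
τ_m = K_s·8F_mD/(πd³) = 1.1132 × 82.533 = 91.872 MPa
Goodman: 1/n_f = τ_a/S_se + τ_m/S_su = 34.413/508 + 91.872/1280 = 0.06774 + 0.07178 = 0.13952
n_f = 1/0.13952 = 7.168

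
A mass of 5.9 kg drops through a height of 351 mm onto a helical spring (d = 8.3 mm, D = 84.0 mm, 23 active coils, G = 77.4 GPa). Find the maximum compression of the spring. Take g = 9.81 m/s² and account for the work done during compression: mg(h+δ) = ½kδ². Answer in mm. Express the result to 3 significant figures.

k = Gd⁴/(8D³N_a) = (77.4×10³)(8.3⁴)/(8·84.0³·23) = 3.3682 N/mm
W = mg = 5.9 × 9.81 = 57.879 N
½kδ² − Wδ − Wh = 0 → δ = (W + √(W² + 2kWh))/k
δ = (57.879 + √(3350 + 136853))/3.3682 = (57.879 + 374.44)/3.3682 = 128.35 mm

128 mm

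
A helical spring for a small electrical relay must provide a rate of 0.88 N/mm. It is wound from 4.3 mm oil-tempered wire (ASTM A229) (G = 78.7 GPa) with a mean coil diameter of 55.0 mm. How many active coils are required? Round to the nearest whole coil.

23

N_a = Gd⁴/(8D³k) = (78.7×10³ × 4.3⁴)/(8 × 55.0³ × 0.88)
    = 2.6906e+07 / 1.17128e+06 = 22.97 → 23 coils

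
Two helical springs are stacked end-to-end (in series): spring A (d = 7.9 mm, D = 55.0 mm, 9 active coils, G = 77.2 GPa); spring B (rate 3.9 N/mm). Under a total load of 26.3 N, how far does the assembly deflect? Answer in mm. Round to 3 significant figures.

k_A = Gd⁴/(8D³N_a) = (77.2×10³)(7.9⁴)/(8·55.0³·9) = 25.102 N/mm
Series: 1/k_eq = 1/25.102 + 1/3.9 = 0.29625; k_eq = 3.3756 N/mm
δ = F/k_eq = 26.3/3.3756 = 7.7913 mm

7.79 mm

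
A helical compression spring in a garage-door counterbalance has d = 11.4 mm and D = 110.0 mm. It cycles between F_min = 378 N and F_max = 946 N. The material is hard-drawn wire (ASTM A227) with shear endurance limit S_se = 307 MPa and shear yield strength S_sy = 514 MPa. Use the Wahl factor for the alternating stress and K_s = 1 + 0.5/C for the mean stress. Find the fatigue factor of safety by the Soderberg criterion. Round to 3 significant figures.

C = D/d = 110.0/11.4 = 9.6491; K_W = (4C−1)/(4C−4)+0.615/C = 1.1505; K_s = 1+0.5/C = 1.0518
F_a = (F_max−F_min)/2 = 284 N; F_m = (F_max+F_min)/2 = 662 N
τ_a = K_W·8F_aD/(πd³) = 1.1505 × 53.695 = 61.774 MPa
τ_m = K_s·8F_mD/(πd³) = 1.0518 × 125.16 = 131.65 MPa
Soderberg: 1/n_f = τ_a/S_se + τ_m/S_sy = 61.774/307 + 131.65/514 = 0.20122 + 0.25613 = 0.45734
n_f = 1/0.45734 = 2.187

2.19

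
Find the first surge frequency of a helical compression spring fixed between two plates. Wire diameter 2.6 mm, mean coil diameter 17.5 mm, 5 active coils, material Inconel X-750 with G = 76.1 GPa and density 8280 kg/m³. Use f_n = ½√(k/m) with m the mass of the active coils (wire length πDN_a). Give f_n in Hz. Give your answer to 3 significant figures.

k = Gd⁴/(8D³N_a) = (76.1×10³)(2.6⁴)/(8·17.5³·5) = 16.222 N/mm = 16222 N/m
Wire length L = πDN_a = π·17.5·5 = 274.89 mm
m = ρ·(πd²/4)·L = 8280 × 5.3093×10⁻⁶ m² × 0.27489 m = 0.012084 kg
f_n = ½√(k/m) = 0.5·√(16222/0.012084) = 0.5·√(1.3424e+06) = 579.31 Hz

579 Hz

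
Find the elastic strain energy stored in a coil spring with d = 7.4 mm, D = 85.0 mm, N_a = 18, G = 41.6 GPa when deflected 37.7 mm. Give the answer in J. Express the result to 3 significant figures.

k = Gd⁴/(8D³N_a) = (41.6×10³)(7.4⁴)/(8·85.0³·18) = 1.4106 N/mm
U = ½kδ² = 0.5 × 1.4106 × 37.7² = 1002.4 N·mm = 1.0024 J

1.00 J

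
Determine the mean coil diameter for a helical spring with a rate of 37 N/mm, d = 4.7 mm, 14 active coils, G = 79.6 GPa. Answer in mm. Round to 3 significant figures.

21.1 mm

D = (Gd⁴/(8N_a·k))^(1/3) = (79.6×10³·4.7⁴/(8·14·37))^(1/3)
  = (9373.13)^(1/3) = 21.0844 mm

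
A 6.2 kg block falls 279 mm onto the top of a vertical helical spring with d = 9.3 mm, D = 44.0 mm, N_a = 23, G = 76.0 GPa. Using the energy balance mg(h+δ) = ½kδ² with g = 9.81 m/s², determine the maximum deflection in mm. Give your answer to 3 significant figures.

32.3 mm

k = Gd⁴/(8D³N_a) = (76.0×10³)(9.3⁴)/(8·44.0³·23) = 36.272 N/mm
W = mg = 6.2 × 9.81 = 60.822 N
½kδ² − Wδ − Wh = 0 → δ = (W + √(W² + 2kWh))/k
δ = (60.822 + √(3699.3 + 1.23102e+06))/36.272 = (60.822 + 1111.2)/36.272 = 32.312 mm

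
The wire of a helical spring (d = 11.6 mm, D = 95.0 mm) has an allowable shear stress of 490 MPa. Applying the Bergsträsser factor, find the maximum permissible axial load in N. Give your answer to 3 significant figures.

C = D/d = 95.0/11.6 = 8.1897
K_B = (4C+2)/(4C−3) = 34.759/29.759 = 1.1680
τ_max = K·8FD/(πd³) → F_max = τ_allow·πd³/(8DK)
F_max = 490·π·11.6³/(8·95.0·1.1680) = 2.4028e+06/887.69 = 2706.8 N

2710 N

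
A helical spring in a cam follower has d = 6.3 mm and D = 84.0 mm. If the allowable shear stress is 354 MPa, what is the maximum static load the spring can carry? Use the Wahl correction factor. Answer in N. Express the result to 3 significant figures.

C = D/d = 84.0/6.3 = 13.3333
K_W = (4C−1)/(4C−4) + 0.615/C = 52.333/49.333 + 0.0461 = 1.1069
τ_max = K·8FD/(πd³) → F_max = τ_allow·πd³/(8DK)
F_max = 354·π·6.3³/(8·84.0·1.1069) = 2.7808e+05/743.86 = 373.84 N

374 N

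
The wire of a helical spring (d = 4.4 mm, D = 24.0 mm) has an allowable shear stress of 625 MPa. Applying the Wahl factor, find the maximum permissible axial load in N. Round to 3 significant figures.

680 N

C = D/d = 24.0/4.4 = 5.4545
K_W = (4C−1)/(4C−4) + 0.615/C = 20.818/17.818 + 0.1128 = 1.2811
τ_max = K·8FD/(πd³) → F_max = τ_allow·πd³/(8DK)
F_max = 625·π·4.4³/(8·24.0·1.2811) = 1.6726e+05/245.97 = 679.98 N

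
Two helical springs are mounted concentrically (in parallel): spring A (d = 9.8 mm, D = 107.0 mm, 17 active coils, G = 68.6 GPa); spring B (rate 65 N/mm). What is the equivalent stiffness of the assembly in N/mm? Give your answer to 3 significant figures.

k_A = Gd⁴/(8D³N_a) = (68.6×10³)(9.8⁴)/(8·107.0³·17) = 3.7979 N/mm
Parallel: k_eq = 3.7979 + 65 = 68.798 N/mm

68.8 N/mm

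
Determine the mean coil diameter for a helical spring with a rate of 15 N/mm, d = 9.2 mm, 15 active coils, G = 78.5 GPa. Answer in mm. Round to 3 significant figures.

D = (Gd⁴/(8N_a·k))^(1/3) = (78.5×10³·9.2⁴/(8·15·15))^(1/3)
  = (312427)^(1/3) = 67.8552 mm

67.9 mm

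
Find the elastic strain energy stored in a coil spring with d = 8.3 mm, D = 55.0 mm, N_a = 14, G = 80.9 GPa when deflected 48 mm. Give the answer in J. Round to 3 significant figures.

23.7 J

k = Gd⁴/(8D³N_a) = (80.9×10³)(8.3⁴)/(8·55.0³·14) = 20.604 N/mm
U = ½kδ² = 0.5 × 20.604 × 48² = 23736 N·mm = 23.736 J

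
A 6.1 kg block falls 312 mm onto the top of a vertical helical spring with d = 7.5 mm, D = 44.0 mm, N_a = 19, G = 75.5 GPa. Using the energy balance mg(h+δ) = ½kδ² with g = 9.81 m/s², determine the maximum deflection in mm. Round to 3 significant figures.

48.3 mm

k = Gd⁴/(8D³N_a) = (75.5×10³)(7.5⁴)/(8·44.0³·19) = 18.45 N/mm
W = mg = 6.1 × 9.81 = 59.841 N
½kδ² − Wδ − Wh = 0 → δ = (W + √(W² + 2kWh))/k
δ = (59.841 + √(3580.9 + 688928))/18.45 = (59.841 + 832.17)/18.45 = 48.348 mm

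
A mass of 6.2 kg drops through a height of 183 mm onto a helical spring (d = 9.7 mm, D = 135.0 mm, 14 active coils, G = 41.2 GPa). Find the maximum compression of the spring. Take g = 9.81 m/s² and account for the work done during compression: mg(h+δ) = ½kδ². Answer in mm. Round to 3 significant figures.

184 mm

k = Gd⁴/(8D³N_a) = (41.2×10³)(9.7⁴)/(8·135.0³·14) = 1.3236 N/mm
W = mg = 6.2 × 9.81 = 60.822 N
½kδ² − Wδ − Wh = 0 → δ = (W + √(W² + 2kWh))/k
δ = (60.822 + √(3699.3 + 29465))/1.3236 = (60.822 + 182.11)/1.3236 = 183.54 mm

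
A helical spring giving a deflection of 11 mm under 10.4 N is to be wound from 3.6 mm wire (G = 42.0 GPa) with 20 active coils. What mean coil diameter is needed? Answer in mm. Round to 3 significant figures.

36.0 mm

Required rate k = F/δ = 10.4/11 = 0.94545 N/mm
D = (Gd⁴/(8N_a·k))^(1/3) = (42.0×10³·3.6⁴/(8·20·0.94545))^(1/3)
  = (46633.6)^(1/3) = 35.9942 mm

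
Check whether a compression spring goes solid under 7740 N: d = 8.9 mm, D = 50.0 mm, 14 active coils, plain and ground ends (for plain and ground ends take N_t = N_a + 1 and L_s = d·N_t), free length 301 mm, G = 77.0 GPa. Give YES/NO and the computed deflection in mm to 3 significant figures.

k = Gd⁴/(8D³N_a) = (77.0×10³)(8.9⁴)/(8·50.0³·14) = 34.508 N/mm
N_t = 15; L_s = 8.9·15 = 133.5 mm; δ_solid = L₀ − L_s = 301 − 133.5 = 167.5 mm
δ = F/k = 7740/34.508 = 224.29 mm
δ ≥ δ_solid → spring goes solid

YES, δ = 224 mm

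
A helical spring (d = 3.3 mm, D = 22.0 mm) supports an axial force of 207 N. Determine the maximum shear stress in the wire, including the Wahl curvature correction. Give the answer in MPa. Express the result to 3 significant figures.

395 MPa

Spring index C = D/d = 22.0/3.3 = 6.6667
K_W = (4C−1)/(4C−4) + 0.615/C = 25.667/22.667 + 0.0922 = 1.2246
τ₀ = 8FD/(πd³) = 8·207·22.0/(π·3.3³) = 36432/112.9 = 322.69 MPa
τ_max = K·τ₀ = 1.2246 × 322.69 = 395.17 MPa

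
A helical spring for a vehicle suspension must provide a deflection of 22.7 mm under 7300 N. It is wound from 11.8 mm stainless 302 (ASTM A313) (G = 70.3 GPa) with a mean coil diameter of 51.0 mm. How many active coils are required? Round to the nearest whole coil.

Required rate k = F/δ = 7300/22.7 = 321.59 N/mm
N_a = Gd⁴/(8D³k) = (70.3×10³ × 11.8⁴)/(8 × 51.0³ × 321.59)
    = 1.36296e+09 / 3.4127e+08 = 3.994 → 4 coils

4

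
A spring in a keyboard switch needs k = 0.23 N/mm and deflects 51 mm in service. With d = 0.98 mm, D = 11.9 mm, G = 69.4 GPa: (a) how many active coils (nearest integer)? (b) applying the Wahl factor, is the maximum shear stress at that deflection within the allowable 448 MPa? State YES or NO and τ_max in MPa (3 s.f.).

(a) 21 coils; (b) YES, τ_max = 415 MPa

N_a = Gd⁴/(8D³k) = (69.4×10³)(0.98⁴)/(8·11.9³·0.23) = 20.64 → N_a = 21
Actual rate k = Gd⁴/(8D³·21) = 0.22611 N/mm
Working load F = kδ = 0.22611·51 = 11.531 N
C = 11.9/0.98 = 12.1429; K_W = (4C−1)/(4C−4)+0.615/C = 1.1180
τ_max = K_W·8FD/(πd³) = 1.1180·371.27 = 415.07 MPa
τ_max ≤ 448 MPa → acceptable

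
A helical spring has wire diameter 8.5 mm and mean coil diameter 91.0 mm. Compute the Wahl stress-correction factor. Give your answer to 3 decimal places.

C = D/d = 91.0/8.5 = 10.7059
K_W = (4C−1)/(4C−4) + 0.615/C = 41.824/38.824 + 0.0574 = 1.1347

1.135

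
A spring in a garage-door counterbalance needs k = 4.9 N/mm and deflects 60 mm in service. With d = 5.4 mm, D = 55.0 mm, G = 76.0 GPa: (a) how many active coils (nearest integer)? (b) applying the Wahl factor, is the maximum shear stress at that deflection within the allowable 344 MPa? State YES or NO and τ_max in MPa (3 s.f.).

(a) 10 coils; (b) YES, τ_max = 296 MPa

N_a = Gd⁴/(8D³k) = (76.0×10³)(5.4⁴)/(8·55.0³·4.9) = 9.909 → N_a = 10
Actual rate k = Gd⁴/(8D³·10) = 4.8552 N/mm
Working load F = kδ = 4.8552·60 = 291.31 N
C = 55.0/5.4 = 10.1852; K_W = (4C−1)/(4C−4)+0.615/C = 1.1420
τ_max = K_W·8FD/(πd³) = 1.1420·259.11 = 295.91 MPa
τ_max ≤ 344 MPa → acceptable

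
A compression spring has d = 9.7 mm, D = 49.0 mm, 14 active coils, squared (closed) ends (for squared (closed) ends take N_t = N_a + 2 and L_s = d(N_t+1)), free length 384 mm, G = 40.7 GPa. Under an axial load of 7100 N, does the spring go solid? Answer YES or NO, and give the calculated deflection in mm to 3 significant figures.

YES, δ = 260 mm

k = Gd⁴/(8D³N_a) = (40.7×10³)(9.7⁴)/(8·49.0³·14) = 27.345 N/mm
N_t = 16; L_s = 9.7·17 = 164.9 mm; δ_solid = L₀ − L_s = 384 − 164.9 = 219.1 mm
δ = F/k = 7100/27.345 = 259.65 mm
δ ≥ δ_solid → spring goes solid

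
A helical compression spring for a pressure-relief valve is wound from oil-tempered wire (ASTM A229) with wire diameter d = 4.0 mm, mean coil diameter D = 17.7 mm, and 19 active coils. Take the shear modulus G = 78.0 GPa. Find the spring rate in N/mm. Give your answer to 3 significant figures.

23.7 N/mm

k = Gd⁴/(8D³N_a) = (78.0×10³ × 4.0⁴) / (8 × 17.7³ × 19)
  = 1.9968e+07 / 842875 = 23.69 N/mm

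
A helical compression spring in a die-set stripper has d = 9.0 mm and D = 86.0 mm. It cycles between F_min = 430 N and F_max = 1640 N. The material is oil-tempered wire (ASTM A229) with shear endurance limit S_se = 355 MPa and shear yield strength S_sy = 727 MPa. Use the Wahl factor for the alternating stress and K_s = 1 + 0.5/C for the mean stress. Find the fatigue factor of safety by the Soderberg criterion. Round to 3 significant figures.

0.962

C = D/d = 86.0/9.0 = 9.5556; K_W = (4C−1)/(4C−4)+0.615/C = 1.1520; K_s = 1+0.5/C = 1.0523
F_a = (F_max−F_min)/2 = 605 N; F_m = (F_max+F_min)/2 = 1035 N
τ_a = K_W·8F_aD/(πd³) = 1.1520 × 181.75 = 209.38 MPa
τ_m = K_s·8F_mD/(πd³) = 1.0523 × 310.92 = 327.19 MPa
Soderberg: 1/n_f = τ_a/S_se + τ_m/S_sy = 209.38/355 + 327.19/727 = 0.58979 + 0.45006 = 1.0398
n_f = 1/1.0398 = 0.9617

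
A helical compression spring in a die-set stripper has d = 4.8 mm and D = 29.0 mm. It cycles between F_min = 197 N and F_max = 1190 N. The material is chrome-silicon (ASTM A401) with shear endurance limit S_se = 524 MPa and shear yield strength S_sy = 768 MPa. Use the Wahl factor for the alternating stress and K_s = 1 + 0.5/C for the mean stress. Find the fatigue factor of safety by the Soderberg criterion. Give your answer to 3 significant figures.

C = D/d = 29.0/4.8 = 6.0417; K_W = (4C−1)/(4C−4)+0.615/C = 1.2506; K_s = 1+0.5/C = 1.0828
F_a = (F_max−F_min)/2 = 496.5 N; F_m = (F_max+F_min)/2 = 693.5 N
τ_a = K_W·8F_aD/(πd³) = 1.2506 × 331.54 = 414.61 MPa
τ_m = K_s·8F_mD/(πd³) = 1.0828 × 463.09 = 501.41 MPa
Soderberg: 1/n_f = τ_a/S_se + τ_m/S_sy = 414.61/524 + 501.41/768 = 0.79123 + 0.65288 = 1.4441
n_f = 1/1.4441 = 0.6925

0.692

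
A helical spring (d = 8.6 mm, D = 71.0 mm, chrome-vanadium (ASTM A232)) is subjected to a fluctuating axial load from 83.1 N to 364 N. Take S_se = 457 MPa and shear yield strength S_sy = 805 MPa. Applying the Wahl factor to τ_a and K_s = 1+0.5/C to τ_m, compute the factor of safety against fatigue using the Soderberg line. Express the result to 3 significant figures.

C = D/d = 71.0/8.6 = 8.2558; K_W = (4C−1)/(4C−4)+0.615/C = 1.1779; K_s = 1+0.5/C = 1.0606
F_a = (F_max−F_min)/2 = 140.45 N; F_m = (F_max+F_min)/2 = 223.55 N
τ_a = K_W·8F_aD/(πd³) = 1.1779 × 39.923 = 47.024 MPa
τ_m = K_s·8F_mD/(πd³) = 1.0606 × 63.544 = 67.393 MPa
Soderberg: 1/n_f = τ_a/S_se + τ_m/S_sy = 47.024/457 + 67.393/805 = 0.10290 + 0.08372 = 0.18661
n_f = 1/0.18661 = 5.359

5.36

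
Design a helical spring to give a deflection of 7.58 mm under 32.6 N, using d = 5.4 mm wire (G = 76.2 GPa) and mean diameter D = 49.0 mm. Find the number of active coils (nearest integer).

16

Required rate k = F/δ = 32.6/7.58 = 4.3008 N/mm
N_a = Gd⁴/(8D³k) = (76.2×10³ × 5.4⁴)/(8 × 49.0³ × 4.3008)
    = 6.47933e+07 / 4.04787e+06 = 16.01 → 16 coils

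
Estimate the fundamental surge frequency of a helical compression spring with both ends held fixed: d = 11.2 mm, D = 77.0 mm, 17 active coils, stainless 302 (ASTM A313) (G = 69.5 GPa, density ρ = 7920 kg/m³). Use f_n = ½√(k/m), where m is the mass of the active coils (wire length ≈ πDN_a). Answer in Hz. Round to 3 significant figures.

k = Gd⁴/(8D³N_a) = (69.5×10³)(11.2⁴)/(8·77.0³·17) = 17.614 N/mm = 17614 N/m
Wire length L = πDN_a = π·77.0·17 = 4112.3 mm
m = ρ·(πd²/4)·L = 7920 × 98.52×10⁻⁶ m² × 4.1123 m = 3.2088 kg
f_n = ½√(k/m) = 0.5·√(17614/3.2088) = 0.5·√(5489.2) = 37.044 Hz

37.0 Hz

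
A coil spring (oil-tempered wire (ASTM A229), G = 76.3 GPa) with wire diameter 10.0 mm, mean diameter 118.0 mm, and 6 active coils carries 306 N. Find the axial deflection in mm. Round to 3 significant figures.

31.6 mm

k = Gd⁴/(8D³N_a) = (76.3×10³)(10.0⁴)/(8·118.0³·6) = 9.6747 N/mm
δ = F/k = 306 / 9.6747 = 31.629 mm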